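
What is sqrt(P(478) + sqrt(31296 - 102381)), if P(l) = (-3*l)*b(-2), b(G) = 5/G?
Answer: sqrt(3585 + I*sqrt(71085)) ≈ 59.916 + 2.2249*I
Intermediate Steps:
P(l) = 15*l/2 (P(l) = (-3*l)*(5/(-2)) = (-3*l)*(5*(-1/2)) = -3*l*(-5/2) = 15*l/2)
sqrt(P(478) + sqrt(31296 - 102381)) = sqrt((15/2)*478 + sqrt(31296 - 102381)) = sqrt(3585 + sqrt(-71085)) = sqrt(3585 + I*sqrt(71085))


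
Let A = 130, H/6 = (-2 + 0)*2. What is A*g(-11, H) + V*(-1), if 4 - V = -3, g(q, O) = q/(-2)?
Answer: 708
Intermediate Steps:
H = -24 (H = 6*((-2 + 0)*2) = 6*(-2*2) = 6*(-4) = -24)
g(q, O) = -q/2 (g(q, O) = q*(-½) = -q/2)
V = 7 (V = 4 - 1*(-3) = 4 + 3 = 7)
A*g(-11, H) + V*(-1) = 130*(-½*(-11)) + 7*(-1) = 130*(11/2) - 7 = 715 - 7 = 708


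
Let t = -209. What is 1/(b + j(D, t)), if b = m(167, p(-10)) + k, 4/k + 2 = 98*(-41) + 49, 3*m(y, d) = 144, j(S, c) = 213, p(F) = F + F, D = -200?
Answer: 3971/1036427 ≈ 0.0038314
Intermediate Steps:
p(F) = 2*F
m(y, d) = 48 (m(y, d) = (⅓)*144 = 48)
k = -4/3971 (k = 4/(-2 + (98*(-41) + 49)) = 4/(-2 + (-4018 + 49)) = 4/(-2 - 3969) = 4/(-3971) = 4*(-1/3971) = -4/3971 ≈ -0.0010073)
b = 190604/3971 (b = 48 - 4/3971 = 190604/3971 ≈ 47.999)
1/(b + j(D, t)) = 1/(190604/3971 + 213) = 1/(1036427/3971) = 3971/1036427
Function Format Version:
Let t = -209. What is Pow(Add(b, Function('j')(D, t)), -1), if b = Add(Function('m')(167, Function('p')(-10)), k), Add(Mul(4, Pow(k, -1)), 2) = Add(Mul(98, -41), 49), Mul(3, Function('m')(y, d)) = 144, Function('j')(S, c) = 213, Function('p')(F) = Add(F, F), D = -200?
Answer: Rational(3971, 1036427) ≈ 0.0038314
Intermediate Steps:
Function('p')(F) = Mul(2, F)
Function('m')(y, d) = 48 (Function('m')(y, d) = Mul(Rational(1, 3), 144) = 48)
k = Rational(-4, 3971) (k = Mul(4, Pow(Add(-2, Add(Mul(98, -41), 49)), -1)) = Mul(4, Pow(Add(-2, Add(-4018, 49)), -1)) = Mul(4, Pow(Add(-2, -3969), -1)) = Mul(4, Pow(-3971, -1)) = Mul(4, Rational(-1, 3971)) = Rational(-4, 3971) ≈ -0.0010073)
b = Rational(190604, 3971) (b = Add(48, Rational(-4, 3971)) = Rational(190604, 3971) ≈ 47.999)
Pow(Add(b, Function('j')(D, t)), -1) = Pow(Add(Rational(190604, 3971), 213), -1) = Pow(Rational(1036427, 3971), -1) = Rational(3971, 1036427)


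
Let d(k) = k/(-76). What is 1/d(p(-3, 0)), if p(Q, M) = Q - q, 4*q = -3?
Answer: 304/9 ≈ 33.778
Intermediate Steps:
q = -¾ (q = (¼)*(-3) = -¾ ≈ -0.75000)
p(Q, M) = ¾ + Q (p(Q, M) = Q - 1*(-¾) = Q + ¾ = ¾ + Q)
d(k) = -k/76 (d(k) = k*(-1/76) = -k/76)
1/d(p(-3, 0)) = 1/(-(¾ - 3)/76) = 1/(-1/76*(-9/4)) = 1/(9/304) = 304/9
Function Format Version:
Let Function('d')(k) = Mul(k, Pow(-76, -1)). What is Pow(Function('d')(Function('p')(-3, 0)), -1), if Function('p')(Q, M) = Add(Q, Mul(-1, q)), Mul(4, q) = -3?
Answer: Rational(304, 9) ≈ 33.778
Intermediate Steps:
q = Rational(-3, 4) (q = Mul(Rational(1, 4), -3) = Rational(-3, 4) ≈ -0.75000)
Function('p')(Q, M) = Add(Rational(3, 4), Q) (Function('p')(Q, M) = Add(Q, Mul(-1, Rational(-3, 4))) = Add(Q, Rational(3, 4)) = Add(Rational(3, 4), Q))
Function('d')(k) = Mul(Rational(-1, 76), k) (Function('d')(k) = Mul(k, Rational(-1, 76)) = Mul(Rational(-1, 76), k))
Pow(Function('d')(Function('p')(-3, 0)), -1) = Pow(Mul(Rational(-1, 76), Add(Rational(3, 4), -3)), -1) = Pow(Mul(Rational(-1, 76), Rational(-9, 4)), -1) = Pow(Rational(9, 304), -1) = Rational(304, 9)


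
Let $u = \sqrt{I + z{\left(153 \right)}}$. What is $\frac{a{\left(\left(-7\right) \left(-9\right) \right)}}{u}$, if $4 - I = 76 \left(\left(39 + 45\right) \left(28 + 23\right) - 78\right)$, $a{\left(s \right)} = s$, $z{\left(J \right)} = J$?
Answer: $- \frac{63 i \sqrt{319499}}{319499} \approx - 0.11146 i$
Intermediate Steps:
$I = -319652$ ($I = 4 - 76 \left(\left(39 + 45\right) \left(28 + 23\right) - 78\right) = 4 - 76 \left(84 \cdot 51 - 78\right) = 4 - 76 \left(4284 - 78\right) = 4 - 76 \cdot 4206 = 4 - 319656 = -319652$)
$u = i \sqrt{319499}$ ($u = \sqrt{-319652 + 153} = \sqrt{-319499} = i \sqrt{319499} \approx 565.24 i$)
$\frac{a{\left(\left(-7\right) \left(-9\right) \right)}}{u} = \frac{\left(-7\right) \left(-9\right)}{i \sqrt{319499}} = 63 \left(- \frac{i \sqrt{319499}}{319499}\right) = - \frac{63 i \sqrt{319499}}{319499}$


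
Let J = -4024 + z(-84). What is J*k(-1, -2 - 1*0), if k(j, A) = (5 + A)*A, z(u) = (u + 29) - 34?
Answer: 24678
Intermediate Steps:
z(u) = -5 + u (z(u) = (29 + u) - 34 = -5 + u)
k(j, A) = A*(5 + A)
J = -4113 (J = -4024 + (-5 - 84) = -4024 - 89 = -4113)
J*k(-1, -2 - 1*0) = -4113*(-2 - 1*0)*(5 + (-2 - 1*0)) = -4113*(-2 + 0)*(5 + (-2 + 0)) = -(-8226)*(5 - 2) = -(-8226)*3 = -4113*(-6) = 24678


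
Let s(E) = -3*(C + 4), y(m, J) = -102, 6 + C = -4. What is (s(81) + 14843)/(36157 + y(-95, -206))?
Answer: 14861/36055 ≈ 0.41218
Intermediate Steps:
C = -10 (C = -6 - 4 = -10)
s(E) = 18 (s(E) = -3*(-10 + 4) = -3*(-6) = 18)
(s(81) + 14843)/(36157 + y(-95, -206)) = (18 + 14843)/(36157 - 102) = 14861/36055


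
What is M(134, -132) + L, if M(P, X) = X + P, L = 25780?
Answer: 25782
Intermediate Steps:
M(P, X) = P + X
M(134, -132) + L = (134 - 132) + 25780 = 2 + 25780 = 25782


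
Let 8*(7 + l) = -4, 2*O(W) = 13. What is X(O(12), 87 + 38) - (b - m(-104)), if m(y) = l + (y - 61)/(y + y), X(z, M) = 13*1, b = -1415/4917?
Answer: 6730673/1022736 ≈ 6.5810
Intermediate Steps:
O(W) = 13/2 (O(W) = (½)*13 = 13/2)
l = -15/2 (l = -7 + (⅛)*(-4) = -7 - ½ = -15/2 ≈ -7.5000)
b = -1415/4917 (b = -1415*1/4917 = -1415/4917 ≈ -0.28778)
X(z, M) = 13
m(y) = -15/2 + (-61 + y)/(2*y) (m(y) = -15/2 + (y - 61)/(y + y) = -15/2 + (-61 + y)/((2*y)) = -15/2 + (-61 + y)*(1/(2*y)) = -15/2 + (-61 + y)/(2*y))
X(O(12), 87 + 38) - (b - m(-104)) = 13 - (-1415/4917 - (-7 - 61/2/(-104))) = 13 - (-1415/4917 - (-7 - 61/2*(-1/104))) = 13 - (-1415/4917 - (-7 + 61/208)) = 13 - (-1415/4917 - 1*(-1395/208)) = 13 - (-1415/4917 + 1395/208) = 13 - 1*6564895/1022736 = 13 - 6564895/1022736 = 6730673/1022736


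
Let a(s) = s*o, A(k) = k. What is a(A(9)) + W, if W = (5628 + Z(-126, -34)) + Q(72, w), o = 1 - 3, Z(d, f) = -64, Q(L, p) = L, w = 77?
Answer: 5618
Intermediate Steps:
o = -2
a(s) = -2*s (a(s) = s*(-2) = -2*s)
W = 5636 (W = (5628 - 64) + 72 = 5564 + 72 = 5636)
a(A(9)) + W = -2*9 + 5636 = -18 + 5636 = 5618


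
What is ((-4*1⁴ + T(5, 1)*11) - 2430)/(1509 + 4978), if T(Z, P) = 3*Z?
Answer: -2269/6487 ≈ -0.34978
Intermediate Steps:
((-4*1⁴ + T(5, 1)*11) - 2430)/(1509 + 4978) = ((-4*1⁴ + (3*5)*11) - 2430)/(1509 + 4978) = ((-4*1 + 15*11) - 2430)/6487 = ((-4 + 165) - 2430)*(1/6487) = (161 - 2430)*(1/6487) = -2269*1/6487 = -2269/6487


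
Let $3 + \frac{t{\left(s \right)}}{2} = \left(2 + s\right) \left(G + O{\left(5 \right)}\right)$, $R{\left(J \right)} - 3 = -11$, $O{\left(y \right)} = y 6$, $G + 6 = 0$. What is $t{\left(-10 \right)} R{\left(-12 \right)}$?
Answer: $3120$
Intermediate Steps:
$G = -6$ ($G = -6 + 0 = -6$)
$O{\left(y \right)} = 6 y$
$R{\left(J \right)} = -8$ ($R{\left(J \right)} = 3 - 11 = -8$)
$t{\left(s \right)} = 90 + 48 s$ ($t{\left(s \right)} = -6 + 2 \left(2 + s\right) \left(-6 + 6 \cdot 5\right) = -6 + 2 \left(2 + s\right) \left(-6 + 30\right) = -6 + 2 \left(2 + s\right) 24 = -6 + 2 \left(48 + 24 s\right) = -6 + \left(96 + 48 s\right) = 90 + 48 s$)
$t{\left(-10 \right)} R{\left(-12 \right)} = \left(90 + 48 \left(-10\right)\right) \left(-8\right) = \left(90 - 480\right) \left(-8\right) = \left(-390\right) \left(-8\right) = 3120$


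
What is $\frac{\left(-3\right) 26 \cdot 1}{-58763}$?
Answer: $\frac{78}{58763} \approx 0.0013274$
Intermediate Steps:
$\frac{\left(-3\right) 26 \cdot 1}{-58763} = \left(-78\right) 1 \left(- \frac{1}{58763}\right) = \left(-78\right) \left(- \frac{1}{58763}\right) = \frac{78}{58763}$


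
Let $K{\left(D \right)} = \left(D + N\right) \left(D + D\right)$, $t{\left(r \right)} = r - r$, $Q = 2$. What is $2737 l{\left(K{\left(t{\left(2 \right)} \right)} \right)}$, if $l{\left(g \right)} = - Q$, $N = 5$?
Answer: $-5474$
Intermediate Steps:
$t{\left(r \right)} = 0$
$K{\left(D \right)} = 2 D \left(5 + D\right)$ ($K{\left(D \right)} = \left(D + 5\right) \left(D + D\right) = \left(5 + D\right) 2 D = 2 D \left(5 + D\right)$)
$l{\left(g \right)} = -2$ ($l{\left(g \right)} = \left(-1\right) 2 = -2$)
$2737 l{\left(K{\left(t{\left(2 \right)} \right)} \right)} = 2737 \left(-2\right) = -5474$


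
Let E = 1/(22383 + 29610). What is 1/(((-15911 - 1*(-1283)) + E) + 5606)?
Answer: -51993/469080845 ≈ -0.00011084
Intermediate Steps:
E = 1/51993 ≈ 1.9233e-5
1/(((-15911 - 1*(-1283)) + E) + 5606) = 1/(((-15911 - 1*(-1283)) + 1/51993) + 5606) = 1/(((-15911 + 1283) + 1/51993) + 5606) = 1/((-14628 + 1/51993) + 5606) = 1/(-760553603/51993 + 5606) = 1/(-469080845/51993) = -51993/469080845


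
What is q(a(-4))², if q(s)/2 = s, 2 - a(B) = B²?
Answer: 784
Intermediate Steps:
a(B) = 2 - B²
q(s) = 2*s
q(a(-4))² = (2*(2 - 1*(-4)²))² = (2*(2 - 1*16))² = (2*(2 - 16))² = (2*(-14))² = (-28)² = 784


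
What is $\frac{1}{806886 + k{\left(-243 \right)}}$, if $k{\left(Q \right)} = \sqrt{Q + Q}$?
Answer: $\frac{44827}{36170278749} - \frac{i \sqrt{6}}{72340557498} \approx 1.2393 \cdot 10^{-6} - 3.3861 \cdot 10^{-11} i$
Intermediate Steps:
$k{\left(Q \right)} = \sqrt{2} \sqrt{Q}$ ($k{\left(Q \right)} = \sqrt{2 Q} = \sqrt{2} \sqrt{Q}$)
$\frac{1}{806886 + k{\left(-243 \right)}} = \frac{1}{806886 + \sqrt{2} \sqrt{-243}} = \frac{1}{806886 + \sqrt{2} \cdot 9 i \sqrt{3}} = \frac{1}{806886 + 9 i \sqrt{6}}$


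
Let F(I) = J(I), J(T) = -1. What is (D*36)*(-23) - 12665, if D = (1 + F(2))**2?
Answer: -12665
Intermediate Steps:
F(I) = -1
D = 0 (D = (1 - 1)**2 = 0**2 = 0)
(D*36)*(-23) - 12665 = (0*36)*(-23) - 12665 = 0*(-23) - 12665 = 0 - 12665 = -12665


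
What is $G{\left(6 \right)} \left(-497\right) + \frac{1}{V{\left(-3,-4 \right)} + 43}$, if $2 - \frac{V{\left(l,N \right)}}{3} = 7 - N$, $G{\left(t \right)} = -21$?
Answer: $\frac{166993}{16} \approx 10437.0$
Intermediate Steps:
$V{\left(l,N \right)} = -15 + 3 N$ ($V{\left(l,N \right)} = 6 - 3 \left(7 - N\right) = 6 + \left(-21 + 3 N\right) = -15 + 3 N$)
$G{\left(6 \right)} \left(-497\right) + \frac{1}{V{\left(-3,-4 \right)} + 43} = \left(-21\right) \left(-497\right) + \frac{1}{\left(-15 + 3 \left(-4\right)\right) + 43} = 10437 + \frac{1}{\left(-15 - 12\right) + 43} = 10437 + \frac{1}{-27 + 43} = 10437 + \frac{1}{16} = \frac{166993}{16}$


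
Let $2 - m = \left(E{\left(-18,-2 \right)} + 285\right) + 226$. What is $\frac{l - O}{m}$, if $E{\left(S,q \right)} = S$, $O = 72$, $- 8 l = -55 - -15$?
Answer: $\frac{67}{491} \approx 0.13646$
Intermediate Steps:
$l = 5$ ($l = - \frac{-55 - -15}{8} = - \frac{-55 + 15}{8} = \left(- \frac{1}{8}\right) \left(-40\right) = 5$)
$m = -491$ ($m = 2 - \left(\left(-18 + 285\right) + 226\right) = 2 - \left(267 + 226\right) = 2 - 493 = -491$)
$\frac{l - O}{m} = \frac{5 - 72}{-491} = \left(5 - 72\right) \left(- \frac{1}{491}\right) = \left(-67\right) \left(- \frac{1}{491}\right) = \frac{67}{491}$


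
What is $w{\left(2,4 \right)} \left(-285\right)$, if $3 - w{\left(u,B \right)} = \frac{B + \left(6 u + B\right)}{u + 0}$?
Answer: $1995$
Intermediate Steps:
$w{\left(u,B \right)} = 3 - \frac{2 B + 6 u}{u}$ ($w{\left(u,B \right)} = 3 - \frac{B + \left(6 u + B\right)}{u + 0} = 3 - \frac{B + \left(B + 6 u\right)}{u} = 3 - \frac{2 B + 6 u}{u}$)
$w{\left(2,4 \right)} \left(-285\right) = \left(-3 - \frac{8}{2}\right) \left(-285\right) = \left(-3 - 8 \cdot \frac{1}{2}\right) \left(-285\right) = \left(-3 - 4\right) \left(-285\right) = \left(-7\right) \left(-285\right) = 1995$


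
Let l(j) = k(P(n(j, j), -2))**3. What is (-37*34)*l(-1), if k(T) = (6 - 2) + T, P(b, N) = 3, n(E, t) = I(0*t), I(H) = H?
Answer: -431494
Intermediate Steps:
n(E, t) = 0 (n(E, t) = 0*t = 0)
k(T) = 4 + T
l(j) = 343 (l(j) = (4 + 3)**3 = 7**3 = 343)
(-37*34)*l(-1) = -37*34*343 = -1258*343 = -431494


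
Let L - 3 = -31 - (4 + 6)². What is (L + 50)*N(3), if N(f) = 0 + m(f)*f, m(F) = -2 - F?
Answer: 1170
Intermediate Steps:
N(f) = f*(-2 - f) (N(f) = 0 + (-2 - f)*f = 0 + f*(-2 - f) = f*(-2 - f))
L = -128 (L = 3 + (-31 - (4 + 6)²) = 3 + (-31 - 1*10²) = 3 + (-31 - 1*100) = 3 + (-31 - 100) = 3 - 131 = -128)
(L + 50)*N(3) = (-128 + 50)*(-1*3*(2 + 3)) = -(-78)*3*5 = -78*(-15) = 1170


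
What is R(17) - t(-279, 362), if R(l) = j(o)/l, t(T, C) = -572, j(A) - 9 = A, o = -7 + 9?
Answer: 9735/17 ≈ 572.65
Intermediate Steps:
o = 2
j(A) = 9 + A
R(l) = 11/l (R(l) = (9 + 2)/l = 11/l)
R(17) - t(-279, 362) = 11/17 - 1*(-572) = 11*(1/17) + 572 = 11/17 + 572 = 9735/17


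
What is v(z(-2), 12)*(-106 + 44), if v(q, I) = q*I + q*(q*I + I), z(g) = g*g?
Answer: -17856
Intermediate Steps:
z(g) = g²
v(q, I) = I*q + q*(I + I*q) (v(q, I) = I*q + q*(I*q + I) = I*q + q*(I + I*q))
v(z(-2), 12)*(-106 + 44) = (12*(-2)²*(2 + (-2)²))*(-106 + 44) = (12*4*(2 + 4))*(-62) = (12*4*6)*(-62) = 288*(-62) = -17856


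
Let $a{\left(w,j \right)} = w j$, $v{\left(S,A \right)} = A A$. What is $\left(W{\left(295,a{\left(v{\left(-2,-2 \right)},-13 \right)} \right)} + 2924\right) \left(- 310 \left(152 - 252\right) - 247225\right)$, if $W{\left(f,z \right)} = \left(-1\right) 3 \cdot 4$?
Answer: $-629647200$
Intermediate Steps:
$v{\left(S,A \right)} = A^{2}$
$a{\left(w,j \right)} = j w$
$W{\left(f,z \right)} = -12$ ($W{\left(f,z \right)} = \left(-3\right) 4 = -12$)
$\left(W{\left(295,a{\left(v{\left(-2,-2 \right)},-13 \right)} \right)} + 2924\right) \left(- 310 \left(152 - 252\right) - 247225\right) = \left(-12 + 2924\right) \left(- 310 \left(152 - 252\right) - 247225\right) = 2912 \left(\left(-310\right) \left(-100\right) - 247225\right) = 2912 \left(31000 - 247225\right) = 2912 \left(-216225\right) = -629647200$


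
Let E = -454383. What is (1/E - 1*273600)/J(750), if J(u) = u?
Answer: -124319188801/340787250 ≈ -364.80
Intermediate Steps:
(1/E - 1*273600)/J(750) = (1/(-454383) - 1*273600)/750 = (-1/454383 - 273600)*(1/750) = -124319188801/454383*1/750 = -124319188801/340787250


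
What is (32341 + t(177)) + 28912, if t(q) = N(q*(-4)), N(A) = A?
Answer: 60545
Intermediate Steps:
t(q) = -4*q (t(q) = q*(-4) = -4*q)
(32341 + t(177)) + 28912 = (32341 - 4*177) + 28912 = (32341 - 708) + 28912 = 31633 + 28912 = 60545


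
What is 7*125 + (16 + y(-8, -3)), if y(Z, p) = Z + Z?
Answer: 875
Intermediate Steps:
y(Z, p) = 2*Z
7*125 + (16 + y(-8, -3)) = 7*125 + (16 + 2*(-8)) = 875 + (16 - 16) = 875 + 0 = 875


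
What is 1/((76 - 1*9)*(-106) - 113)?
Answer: -1/7215 ≈ -0.00013860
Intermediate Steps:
1/((76 - 1*9)*(-106) - 113) = 1/((76 - 9)*(-106) - 113) = 1/(67*(-106) - 113) = 1/(-7102 - 113) = 1/(-7215) = -1/7215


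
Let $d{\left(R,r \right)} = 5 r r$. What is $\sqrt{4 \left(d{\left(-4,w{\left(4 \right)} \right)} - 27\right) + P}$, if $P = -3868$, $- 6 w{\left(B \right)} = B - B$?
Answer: $2 i \sqrt{994} \approx 63.056 i$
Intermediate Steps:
$w{\left(B \right)} = 0$ ($w{\left(B \right)} = - \frac{B - B}{6} = \left(- \frac{1}{6}\right) 0 = 0$)
$d{\left(R,r \right)} = 5 r^{2}$
$\sqrt{4 \left(d{\left(-4,w{\left(4 \right)} \right)} - 27\right) + P} = \sqrt{4 \left(5 \cdot 0^{2} - 27\right) - 3868} = \sqrt{4 \left(5 \cdot 0 - 27\right) - 3868} = \sqrt{4 \left(0 - 27\right) - 3868} = \sqrt{4 \left(-27\right) - 3868} = \sqrt{-108 - 3868} = \sqrt{-3976} = 2 i \sqrt{994}$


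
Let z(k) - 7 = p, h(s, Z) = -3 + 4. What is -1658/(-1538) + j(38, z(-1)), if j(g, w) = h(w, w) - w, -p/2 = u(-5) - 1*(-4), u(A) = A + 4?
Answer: 829/769 ≈ 1.0780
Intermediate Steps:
u(A) = 4 + A
h(s, Z) = 1
p = -6 (p = -2*((4 - 5) - 1*(-4)) = -2*(-1 + 4) = -2*3 = -6)
z(k) = 1 (z(k) = 7 - 6 = 1)
j(g, w) = 1 - w
-1658/(-1538) + j(38, z(-1)) = -1658/(-1538) + (1 - 1*1) = -1658*(-1/1538) + (1 - 1) = 829/769 + 0 = 829/769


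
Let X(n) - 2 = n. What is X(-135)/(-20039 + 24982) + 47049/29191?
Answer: 228680804/144291113 ≈ 1.5849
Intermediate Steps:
X(n) = 2 + n
X(-135)/(-20039 + 24982) + 47049/29191 = (2 - 135)/(-20039 + 24982) + 47049/29191 = -133/4943 + 47049*(1/29191) = -133*1/4943 + 47049/29191 = -133/4943 + 47049/29191 = 228680804/144291113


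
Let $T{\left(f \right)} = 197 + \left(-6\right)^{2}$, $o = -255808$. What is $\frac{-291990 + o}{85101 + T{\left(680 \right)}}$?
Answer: $- \frac{273899}{42667} \approx -6.4195$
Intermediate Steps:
$T{\left(f \right)} = 233$ ($T{\left(f \right)} = 197 + 36 = 233$)
$\frac{-291990 + o}{85101 + T{\left(680 \right)}} = \frac{-291990 - 255808}{85101 + 233} = - \frac{547798}{85334} = \left(-547798\right) \frac{1}{85334} = - \frac{273899}{42667}$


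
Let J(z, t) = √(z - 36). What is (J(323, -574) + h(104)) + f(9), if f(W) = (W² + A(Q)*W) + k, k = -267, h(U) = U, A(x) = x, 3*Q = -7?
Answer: -103 + √287 ≈ -86.059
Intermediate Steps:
Q = -7/3 (Q = (⅓)*(-7) = -7/3 ≈ -2.3333)
J(z, t) = √(-36 + z)
f(W) = -267 + W² - 7*W/3 (f(W) = (W² - 7*W/3) - 267 = -267 + W² - 7*W/3)
(J(323, -574) + h(104)) + f(9) = (√(-36 + 323) + 104) + (-267 + 9² - 7/3*9) = (√287 + 104) + (-267 + 81 - 21) = (104 + √287) - 207 = -103 + √287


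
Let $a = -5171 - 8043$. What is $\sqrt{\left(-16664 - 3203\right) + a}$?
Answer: $i \sqrt{33081} \approx 181.88 i$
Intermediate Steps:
$a = -13214$ ($a = -5171 - 8043 = -13214$)
$\sqrt{\left(-16664 - 3203\right) + a} = \sqrt{\left(-16664 - 3203\right) - 13214} = \sqrt{-19867 - 13214} = \sqrt{-33081} = i \sqrt{33081}$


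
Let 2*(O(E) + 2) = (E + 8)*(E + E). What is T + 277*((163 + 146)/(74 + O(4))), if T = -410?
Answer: 12131/40 ≈ 303.27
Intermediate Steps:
O(E) = -2 + E*(8 + E) (O(E) = -2 + ((E + 8)*(E + E))/2 = -2 + ((8 + E)*(2*E))/2 = -2 + (2*E*(8 + E))/2 = -2 + E*(8 + E))
T + 277*((163 + 146)/(74 + O(4))) = -410 + 277*((163 + 146)/(74 + (-2 + 4² + 8*4))) = -410 + 277*(309/(74 + (-2 + 16 + 32))) = -410 + 277*(309/(74 + 46)) = -410 + 277*(309/120) = -410 + 277*(309*(1/120)) = -410 + 277*(103/40) = -410 + 28531/40 = 12131/40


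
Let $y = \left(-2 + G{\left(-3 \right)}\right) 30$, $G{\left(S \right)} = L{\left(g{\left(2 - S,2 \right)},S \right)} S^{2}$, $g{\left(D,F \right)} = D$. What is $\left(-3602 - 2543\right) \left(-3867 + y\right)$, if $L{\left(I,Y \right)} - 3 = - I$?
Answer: $27449715$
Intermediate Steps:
$L{\left(I,Y \right)} = 3 - I$
$G{\left(S \right)} = S^{2} \left(1 + S\right)$ ($G{\left(S \right)} = \left(3 - \left(2 - S\right)\right) S^{2} = \left(3 + \left(-2 + S\right)\right) S^{2} = \left(1 + S\right) S^{2} = S^{2} \left(1 + S\right)$)
$y = -600$ ($y = \left(-2 + \left(-3\right)^{2} \left(1 - 3\right)\right) 30 = \left(-2 + 9 \left(-2\right)\right) 30 = \left(-2 - 18\right) 30 = \left(-20\right) 30 = -600$)
$\left(-3602 - 2543\right) \left(-3867 + y\right) = \left(-3602 - 2543\right) \left(-3867 - 600\right) = \left(-6145\right) \left(-4467\right) = 27449715$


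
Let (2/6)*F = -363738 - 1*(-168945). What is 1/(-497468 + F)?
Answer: -1/1081847 ≈ -9.2434e-7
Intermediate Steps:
F = -584379 (F = 3*(-363738 - 1*(-168945)) = 3*(-363738 + 168945) = 3*(-194793) = -584379)
1/(-497468 + F) = 1/(-497468 - 584379) = 1/(-1081847) = -1/1081847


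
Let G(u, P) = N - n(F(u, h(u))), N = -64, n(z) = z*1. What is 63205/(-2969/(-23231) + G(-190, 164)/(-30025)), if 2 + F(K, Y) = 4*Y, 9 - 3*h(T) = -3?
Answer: 44086168533875/90956243 ≈ 4.8470e+5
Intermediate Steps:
h(T) = 4 (h(T) = 3 - ⅓*(-3) = 3 + 1 = 4)
F(K, Y) = -2 + 4*Y
n(z) = z
G(u, P) = -78 (G(u, P) = -64 - (-2 + 4*4) = -64 - (-2 + 16) = -64 - 1*14 = -64 - 14 = -78)
63205/(-2969/(-23231) + G(-190, 164)/(-30025)) = 63205/(-2969/(-23231) - 78/(-30025)) = 63205/(-2969*(-1/23231) - 78*(-1/30025)) = 63205/(2969/23231 + 78/30025) = 63205/(90956243/697510775) = 63205*(697510775/90956243) = 44086168533875/90956243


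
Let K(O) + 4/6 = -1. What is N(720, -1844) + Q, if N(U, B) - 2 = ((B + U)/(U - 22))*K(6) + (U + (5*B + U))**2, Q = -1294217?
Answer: 62018194505/1047 ≈ 5.9234e+7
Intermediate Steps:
K(O) = -5/3 (K(O) = -2/3 - 1 = -5/3)
N(U, B) = 2 + (2*U + 5*B)**2 - 5*(B + U)/(3*(-22 + U)) (N(U, B) = 2 + (((B + U)/(U - 22))*(-5/3) + (U + (5*B + U))**2) = 2 + (((B + U)/(-22 + U))*(-5/3) + (U + (U + 5*B))**2) = 2 + (((B + U)/(-22 + U))*(-5/3) + (2*U + 5*B)**2) = 2 + (-5*(B + U)/(3*(-22 + U)) + (2*U + 5*B)**2) = 2 + ((2*U + 5*B)**2 - 5*(B + U)/(3*(-22 + U))) = 2 + (2*U + 5*B)**2 - 5*(B + U)/(3*(-22 + U)))
N(720, -1844) + Q = (-132 + 720 - 66*(2*720 + 5*(-1844))**2 - 5*(-1844) + 3*720*(2*720 + 5*(-1844))**2)/(3*(-22 + 720)) - 1294217 = (1/3)*(-132 + 720 - 66*(1440 - 9220)**2 + 9220 + 3*720*(1440 - 9220)**2)/698 - 1294217 = (1/3)*(1/698)*(-132 + 720 - 66*(-7780)**2 + 9220 + 3*720*(-7780)**2) - 1294217 = (1/3)*(1/698)*(-132 + 720 - 66*60528400 + 9220 + 3*720*60528400) - 1294217 = (1/3)*(1/698)*(-132 + 720 - 3994874400 + 9220 + 130741344000) - 1294217 = (1/3)*(1/698)*126746479408 - 1294217 = 63373239704/1047 - 1294217 = 62018194505/1047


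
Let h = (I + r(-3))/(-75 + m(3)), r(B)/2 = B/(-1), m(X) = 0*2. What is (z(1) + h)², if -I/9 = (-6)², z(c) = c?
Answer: 17161/625 ≈ 27.458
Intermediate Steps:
m(X) = 0
I = -324 (I = -9*(-6)² = -9*36 = -324)
r(B) = -2*B (r(B) = 2*(B/(-1)) = 2*(B*(-1)) = 2*(-B) = -2*B)
h = 106/25 (h = (-324 - 2*(-3))/(-75 + 0) = (-324 + 6)/(-75) = -318*(-1/75) = 106/25 ≈ 4.2400)
(z(1) + h)² = (1 + 106/25)² = (131/25)² = 17161/625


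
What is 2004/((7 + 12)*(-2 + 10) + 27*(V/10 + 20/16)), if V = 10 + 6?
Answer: 40080/4579 ≈ 8.7530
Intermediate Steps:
V = 16
2004/((7 + 12)*(-2 + 10) + 27*(V/10 + 20/16)) = 2004/((7 + 12)*(-2 + 10) + 27*(16/10 + 20/16)) = 2004/(19*8 + 27*(16*(⅒) + 20*(1/16))) = 2004/(152 + 27*(8/5 + 5/4)) = 2004/(152 + 27*(57/20)) = 2004/(152 + 1539/20) = 2004/(4579/20) = 2004*(20/4579) = 40080/4579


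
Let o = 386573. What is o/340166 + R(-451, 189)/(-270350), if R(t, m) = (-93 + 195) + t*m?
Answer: 33367680823/22990969525 ≈ 1.4513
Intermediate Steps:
R(t, m) = 102 + m*t
o/340166 + R(-451, 189)/(-270350) = 386573/340166 + (102 + 189*(-451))/(-270350) = 386573*(1/340166) + (102 - 85239)*(-1/270350) = 386573/340166 - 85137*(-1/270350) = 386573/340166 + 85137/270350 = 33367680823/22990969525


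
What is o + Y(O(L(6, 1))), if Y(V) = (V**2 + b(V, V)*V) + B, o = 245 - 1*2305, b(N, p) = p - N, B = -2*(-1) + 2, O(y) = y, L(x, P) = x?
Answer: -2020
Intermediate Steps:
B = 4 (B = 2 + 2 = 4)
o = -2060 (o = 245 - 2305 = -2060)
Y(V) = 4 + V**2 (Y(V) = (V**2 + (V - V)*V) + 4 = (V**2 + 0*V) + 4 = (V**2 + 0) + 4 = V**2 + 4 = 4 + V**2)
o + Y(O(L(6, 1))) = -2060 + (4 + 6**2) = -2060 + (4 + 36) = -2060 + 40 = -2020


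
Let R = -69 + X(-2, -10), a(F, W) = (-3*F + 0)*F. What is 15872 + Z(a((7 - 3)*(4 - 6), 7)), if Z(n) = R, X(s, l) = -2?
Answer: 15801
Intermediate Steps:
a(F, W) = -3*F² (a(F, W) = (-3*F)*F = -3*F²)
R = -71 (R = -69 - 2 = -71)
Z(n) = -71
15872 + Z(a((7 - 3)*(4 - 6), 7)) = 15872 - 71 = 15801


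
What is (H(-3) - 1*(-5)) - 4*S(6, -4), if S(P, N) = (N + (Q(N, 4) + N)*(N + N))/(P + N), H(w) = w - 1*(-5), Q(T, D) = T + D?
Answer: -49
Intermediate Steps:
Q(T, D) = D + T
H(w) = 5 + w (H(w) = w + 5 = 5 + w)
S(P, N) = (N + 2*N*(4 + 2*N))/(N + P) (S(P, N) = (N + ((4 + N) + N)*(N + N))/(P + N) = (N + (4 + 2*N)*(2*N))/(N + P) = (N + 2*N*(4 + 2*N))/(N + P))
(H(-3) - 1*(-5)) - 4*S(6, -4) = ((5 - 3) - 1*(-5)) - (-16)*(9 + 4*(-4))/(-4 + 6) = (2 + 5) - (-16)*(9 - 16)/2 = 7 - (-16)*(-7)/2 = 7 - 4*14 = 7 - 56 = -49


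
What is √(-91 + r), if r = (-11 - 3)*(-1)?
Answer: I*√77 ≈ 8.775*I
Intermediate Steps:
r = 14 (r = -14*(-1) = 14)
√(-91 + r) = √(-91 + 14) = √(-77) = I*√77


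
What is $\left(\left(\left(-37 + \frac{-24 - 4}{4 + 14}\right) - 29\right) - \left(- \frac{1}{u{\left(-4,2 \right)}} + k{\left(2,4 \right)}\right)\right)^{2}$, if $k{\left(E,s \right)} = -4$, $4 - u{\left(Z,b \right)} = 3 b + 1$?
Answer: $\frac{330625}{81} \approx 4081.8$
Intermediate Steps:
$u{\left(Z,b \right)} = 3 - 3 b$ ($u{\left(Z,b \right)} = 4 - \left(3 b + 1\right) = 4 - \left(1 + 3 b\right) = 3 - 3 b$)
$\left(\left(\left(-37 + \frac{-24 - 4}{4 + 14}\right) - 29\right) - \left(- \frac{1}{u{\left(-4,2 \right)}} + k{\left(2,4 \right)}\right)\right)^{2} = \left(\left(\left(-37 + \frac{-24 - 4}{4 + 14}\right) - 29\right) + \left(\frac{1}{3 - 6} - -4\right)\right)^{2} = \left(\left(\left(-37 - \frac{28}{18}\right) - 29\right) + \left(\frac{1}{3 - 6} + 4\right)\right)^{2} = \left(\left(\left(-37 - \frac{14}{9}\right) - 29\right) + \left(\frac{1}{-3} + 4\right)\right)^{2} = \left(\left(\left(-37 - \frac{14}{9}\right) - 29\right) + \left(- \frac{1}{3} + 4\right)\right)^{2} = \left(\left(- \frac{347}{9} - 29\right) + \frac{11}{3}\right)^{2} = \left(- \frac{608}{9} + \frac{11}{3}\right)^{2} = \left(- \frac{575}{9}\right)^{2} = \frac{330625}{81}$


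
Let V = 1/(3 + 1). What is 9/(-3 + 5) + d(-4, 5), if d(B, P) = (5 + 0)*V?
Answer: 23/4 ≈ 5.7500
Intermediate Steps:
V = ¼ (V = 1/4 = ¼ ≈ 0.25000)
d(B, P) = 5/4 (d(B, P) = (5 + 0)*(¼) = 5*(¼) = 5/4)
9/(-3 + 5) + d(-4, 5) = 9/(-3 + 5) + 5/4 = 9/2 + 5/4 = 23/4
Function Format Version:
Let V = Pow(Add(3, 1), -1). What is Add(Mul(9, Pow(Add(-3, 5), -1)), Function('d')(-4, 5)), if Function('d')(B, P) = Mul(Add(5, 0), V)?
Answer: Rational(23, 4) ≈ 5.7500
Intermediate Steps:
V = Rational(1, 4) (V = Pow(4, -1) = Rational(1, 4) ≈ 0.25000)
Function('d')(B, P) = Rational(5, 4) (Function('d')(B, P) = Mul(Add(5, 0), Rational(1, 4)) = Mul(5, Rational(1, 4)) = Rational(5, 4))
Add(Mul(9, Pow(Add(-3, 5), -1)), Function('d')(-4, 5)) = Add(Mul(9, Pow(Add(-3, 5), -1)), Rational(5, 4)) = Add(Mul(9, Pow(2, -1)), Rational(5, 4)) = Add(Mul(9, Rational(1, 2)), Rational(5, 4)) = Add(Rational(9, 2), Rational(5, 4)) = Rational(23, 4)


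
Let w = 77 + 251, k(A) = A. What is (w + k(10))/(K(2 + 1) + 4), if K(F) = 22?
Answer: 13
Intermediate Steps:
w = 328
(w + k(10))/(K(2 + 1) + 4) = (328 + 10)/(22 + 4) = 338/26 = 338*(1/26) = 13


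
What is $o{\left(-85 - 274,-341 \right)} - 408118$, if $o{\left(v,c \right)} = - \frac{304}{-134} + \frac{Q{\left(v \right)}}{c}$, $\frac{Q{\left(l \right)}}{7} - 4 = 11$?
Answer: $- \frac{9324227149}{22847} \approx -4.0812 \cdot 10^{5}$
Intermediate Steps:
$Q{\left(l \right)} = 105$ ($Q{\left(l \right)} = 28 + 7 \cdot 11 = 28 + 77 = 105$)
$o{\left(v,c \right)} = \frac{152}{67} + \frac{105}{c}$ ($o{\left(v,c \right)} = - \frac{304}{-134} + \frac{105}{c} = \left(-304\right) \left(- \frac{1}{134}\right) + \frac{105}{c} = \frac{152}{67} + \frac{105}{c}$)
$o{\left(-85 - 274,-341 \right)} - 408118 = \left(\frac{152}{67} + \frac{105}{-341}\right) - 408118 = \left(\frac{152}{67} + 105 \left(- \frac{1}{341}\right)\right) - 408118 = \left(\frac{152}{67} - \frac{105}{341}\right) - 408118 = \frac{44797}{22847} - 408118 = - \frac{9324227149}{22847}$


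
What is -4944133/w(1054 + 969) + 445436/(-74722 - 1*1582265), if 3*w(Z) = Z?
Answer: -24577993438841/3352084701 ≈ -7332.1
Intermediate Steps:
w(Z) = Z/3
-4944133/w(1054 + 969) + 445436/(-74722 - 1*1582265) = -4944133*3/(1054 + 969) + 445436/(-74722 - 1*1582265) = -4944133/((⅓)*2023) + 445436/(-74722 - 1582265) = -4944133/2023/3 + 445436/(-1656987) = -4944133*3/2023 + 445436*(-1/1656987) = -14832399/2023 - 445436/1656987 = -24577993438841/3352084701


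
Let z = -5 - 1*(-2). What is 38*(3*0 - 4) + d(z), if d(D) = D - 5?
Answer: -160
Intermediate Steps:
z = -3 (z = -5 + 2 = -3)
d(D) = -5 + D
38*(3*0 - 4) + d(z) = 38*(3*0 - 4) + (-5 - 3) = 38*(0 - 4) - 8 = 38*(-4) - 8 = -152 - 8 = -160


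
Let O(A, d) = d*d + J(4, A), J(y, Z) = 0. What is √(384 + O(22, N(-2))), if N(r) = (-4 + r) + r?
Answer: 8*√7 ≈ 21.166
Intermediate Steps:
N(r) = -4 + 2*r
O(A, d) = d² (O(A, d) = d*d + 0 = d² + 0 = d²)
√(384 + O(22, N(-2))) = √(384 + (-4 + 2*(-2))²) = √(384 + (-4 - 4)²) = √(384 + (-8)²) = √(384 + 64) = √448 = 8*√7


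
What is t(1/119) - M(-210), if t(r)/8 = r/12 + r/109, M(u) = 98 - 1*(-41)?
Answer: -5408665/38913 ≈ -138.99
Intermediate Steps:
M(u) = 139 (M(u) = 98 + 41 = 139)
t(r) = 242*r/327 (t(r) = 8*(r/12 + r/109) = 8*(121*r/1308) = 242*r/327)
t(1/119) - M(-210) = (242/327)/119 - 1*139 = (242/327)*(1/119) - 139 = 242/38913 - 139 = -5408665/38913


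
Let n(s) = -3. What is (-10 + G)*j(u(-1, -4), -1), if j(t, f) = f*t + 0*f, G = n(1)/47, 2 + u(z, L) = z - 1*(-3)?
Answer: 0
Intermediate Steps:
u(z, L) = 1 + z (u(z, L) = -2 + (z - 1*(-3)) = -2 + (z + 3) = -2 + (3 + z) = 1 + z)
G = -3/47 ≈ -0.063830
j(t, f) = f*t (j(t, f) = f*t + 0 = f*t)
(-10 + G)*j(u(-1, -4), -1) = (-10 - 3/47)*(-(1 - 1)) = -(-473)*0/47 = -473/47*0 = 0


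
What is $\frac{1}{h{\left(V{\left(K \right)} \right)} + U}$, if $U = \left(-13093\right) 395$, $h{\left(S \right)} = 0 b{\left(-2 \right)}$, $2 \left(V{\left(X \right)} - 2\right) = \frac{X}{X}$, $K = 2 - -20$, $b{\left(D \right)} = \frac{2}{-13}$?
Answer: $- \frac{1}{5171735} \approx -1.9336 \cdot 10^{-7}$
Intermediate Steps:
$b{\left(D \right)} = - \frac{2}{13}$ ($b{\left(D \right)} = 2 \left(- \frac{1}{13}\right) = - \frac{2}{13}$)
$K = 22$ ($K = 2 + 20 = 22$)
$V{\left(X \right)} = \frac{5}{2}$ ($V{\left(X \right)} = 2 + \frac{X \frac{1}{X}}{2} = 2 + \frac{1}{2} \cdot 1 = 2 + \frac{1}{2} = \frac{5}{2}$)
$h{\left(S \right)} = 0$ ($h{\left(S \right)} = 0 \left(- \frac{2}{13}\right) = 0$)
$U = -5171735$
$\frac{1}{h{\left(V{\left(K \right)} \right)} + U} = \frac{1}{0 - 5171735} = \frac{1}{-5171735} = - \frac{1}{5171735}$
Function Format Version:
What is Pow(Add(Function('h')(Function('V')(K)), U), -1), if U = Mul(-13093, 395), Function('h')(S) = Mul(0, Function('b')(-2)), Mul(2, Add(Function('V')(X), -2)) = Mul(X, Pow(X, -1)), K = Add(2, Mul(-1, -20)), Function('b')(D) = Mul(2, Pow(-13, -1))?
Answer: Rational(-1, 5171735) ≈ -1.9336e-7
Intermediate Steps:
Function('b')(D) = Rational(-2, 13) (Function('b')(D) = Mul(2, Rational(-1, 13)) = Rational(-2, 13))
K = 22 (K = Add(2, 20) = 22)
Function('V')(X) = Rational(5, 2) (Function('V')(X) = Add(2, Mul(Rational(1, 2), Mul(X, Pow(X, -1)))) = Add(2, Mul(Rational(1, 2), 1)) = Add(2, Rational(1, 2)) = Rational(5, 2))
Function('h')(S) = 0 (Function('h')(S) = Mul(0, Rational(-2, 13)) = 0)
U = -5171735
Pow(Add(Function('h')(Function('V')(K)), U), -1) = Pow(Add(0, -5171735), -1) = Pow(-5171735, -1) = Rational(-1, 5171735)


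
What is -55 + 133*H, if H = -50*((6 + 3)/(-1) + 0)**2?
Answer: -538705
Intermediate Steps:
H = -4050 (H = -50*(9*(-1) + 0)**2 = -50*(-9 + 0)**2 = -50*(-9)**2 = -50*81 = -4050)
-55 + 133*H = -55 + 133*(-4050) = -55 - 538650 = -538705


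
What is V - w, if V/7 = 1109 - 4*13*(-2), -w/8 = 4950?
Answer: 48091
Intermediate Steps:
w = -39600 (w = -8*4950 = -39600)
V = 8491 (V = 7*(1109 - 4*13*(-2)) = 7*(1109 - 52*(-2)) = 7*(1109 + 104) = 7*1213 = 8491)
V - w = 8491 - 1*(-39600) = 8491 + 39600 = 48091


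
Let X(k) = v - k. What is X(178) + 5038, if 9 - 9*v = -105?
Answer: 14618/3 ≈ 4872.7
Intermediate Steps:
v = 38/3 (v = 1 - ⅑*(-105) = 1 + 35/3 = 38/3 ≈ 12.667)
X(k) = 38/3 - k
X(178) + 5038 = (38/3 - 1*178) + 5038 = (38/3 - 178) + 5038 = -496/3 + 5038 = 14618/3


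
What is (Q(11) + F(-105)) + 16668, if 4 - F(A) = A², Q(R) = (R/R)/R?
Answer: 62118/11 ≈ 5647.1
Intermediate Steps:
Q(R) = 1/R
F(A) = 4 - A²
(Q(11) + F(-105)) + 16668 = (1/11 + (4 - 1*(-105)²)) + 16668 = (1/11 + (4 - 1*11025)) + 16668 = (1/11 + (4 - 11025)) + 16668 = (1/11 - 11021) + 16668 = -121230/11 + 16668 = 62118/11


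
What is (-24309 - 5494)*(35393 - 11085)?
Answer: -724451324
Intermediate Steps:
(-24309 - 5494)*(35393 - 11085) = -29803*24308 = -724451324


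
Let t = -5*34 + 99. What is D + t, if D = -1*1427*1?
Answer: -1498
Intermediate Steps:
t = -71 (t = -170 + 99 = -71)
D = -1427 (D = -1427*1 = -1427)
D + t = -1427 - 71 = -1498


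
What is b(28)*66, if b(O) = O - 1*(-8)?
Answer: 2376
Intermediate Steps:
b(O) = 8 + O (b(O) = O + 8 = 8 + O)
b(28)*66 = (8 + 28)*66 = 36*66 = 2376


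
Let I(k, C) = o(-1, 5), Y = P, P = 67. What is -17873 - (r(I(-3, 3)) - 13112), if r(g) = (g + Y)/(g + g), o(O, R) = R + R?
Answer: -95297/20 ≈ -4764.9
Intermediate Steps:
o(O, R) = 2*R
Y = 67
I(k, C) = 10 (I(k, C) = 2*5 = 10)
r(g) = (67 + g)/(2*g) (r(g) = (g + 67)/(g + g) = (67 + g)/((2*g)) = (67 + g)*(1/(2*g)) = (67 + g)/(2*g))
-17873 - (r(I(-3, 3)) - 13112) = -17873 - ((1/2)*(67 + 10)/10 - 13112) = -17873 - ((1/2)*(1/10)*77 - 13112) = -17873 - (77/20 - 13112) = -17873 - 1*(-262163/20) = -17873 + 262163/20 = -95297/20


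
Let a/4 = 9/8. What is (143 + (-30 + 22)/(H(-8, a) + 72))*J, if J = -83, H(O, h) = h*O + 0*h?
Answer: -106655/9 ≈ -11851.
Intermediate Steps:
a = 9/2 (a = 4*(9/8) = 9/2 ≈ 4.5000)
H(O, h) = O*h (H(O, h) = O*h + 0 = O*h)
(143 + (-30 + 22)/(H(-8, a) + 72))*J = (143 + (-30 + 22)/(-8*9/2 + 72))*(-83) = (143 - 8/(-36 + 72))*(-83) = (143 - 8/36)*(-83) = (143 - 8*1/36)*(-83) = (143 - 2/9)*(-83) = (1285/9)*(-83) = -106655/9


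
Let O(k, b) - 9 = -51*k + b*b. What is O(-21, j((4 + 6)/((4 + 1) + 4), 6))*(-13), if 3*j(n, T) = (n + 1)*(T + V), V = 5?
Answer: -10803013/729 ≈ -14819.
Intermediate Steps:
j(n, T) = (1 + n)*(5 + T)/3 (j(n, T) = ((n + 1)*(T + 5))/3 = ((1 + n)*(5 + T))/3 = (1 + n)*(5 + T)/3)
O(k, b) = 9 + b**2 - 51*k (O(k, b) = 9 + (-51*k + b*b) = 9 + (-51*k + b**2) = 9 + (b**2 - 51*k) = 9 + b**2 - 51*k)
O(-21, j((4 + 6)/((4 + 1) + 4), 6))*(-13) = (9 + (5/3 + (1/3)*6 + 5*((4 + 6)/((4 + 1) + 4))/3 + (1/3)*6*((4 + 6)/((4 + 1) + 4)))**2 - 51*(-21))*(-13) = (9 + (5/3 + 2 + 5*(10/(5 + 4))/3 + (1/3)*6*(10/(5 + 4)))**2 + 1071)*(-13) = (9 + (5/3 + 2 + 5*(10/9)/3 + (1/3)*6*(10/9))**2 + 1071)*(-13) = (9 + (5/3 + 2 + 5*(10*(1/9))/3 + (1/3)*6*(10*(1/9)))**2 + 1071)*(-13) = (9 + (5/3 + 2 + (5/3)*(10/9) + (1/3)*6*(10/9))**2 + 1071)*(-13) = (9 + (5/3 + 2 + 50/27 + 20/9)**2 + 1071)*(-13) = (9 + (209/27)**2 + 1071)*(-13) = (9 + 43681/729 + 1071)*(-13) = (831001/729)*(-13) = -10803013/729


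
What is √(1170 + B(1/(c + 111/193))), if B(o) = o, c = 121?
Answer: √161039726218/11732 ≈ 34.205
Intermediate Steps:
√(1170 + B(1/(c + 111/193))) = √(1170 + 1/(121 + 111/193)) = √(1170 + 1/(23464/193)) = √(1170 + 193/23464) = √(27453073/23464) = √161039726218/11732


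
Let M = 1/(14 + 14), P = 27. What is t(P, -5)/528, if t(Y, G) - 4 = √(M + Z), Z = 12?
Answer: 1/132 + √2359/7392 ≈ 0.014146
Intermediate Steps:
M = 1/28 ≈ 0.035714
t(Y, G) = 4 + √2359/14 (t(Y, G) = 4 + √(1/28 + 12) = 4 + √(337/28) = 4 + √2359/14)
t(P, -5)/528 = (4 + √2359/14)/528 = (4 + √2359/14)*(1/528) = 1/132 + √2359/7392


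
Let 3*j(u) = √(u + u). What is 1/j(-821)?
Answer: -3*I*√1642/1642 ≈ -0.074035*I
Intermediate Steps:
j(u) = √2*√u/3 (j(u) = √(u + u)/3 = √(2*u)/3 = (√2*√u)/3 = √2*√u/3)
1/j(-821) = 1/(√2*√(-821)/3) = 1/(√2*(I*√821)/3) = 1/(I*√1642/3) = -3*I*√1642/1642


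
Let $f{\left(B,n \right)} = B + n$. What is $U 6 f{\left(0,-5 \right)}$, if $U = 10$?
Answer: $-300$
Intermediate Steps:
$U 6 f{\left(0,-5 \right)} = 10 \cdot 6 \left(0 - 5\right) = 10 \cdot 6 \left(-5\right) = 10 \left(-30\right) = -300$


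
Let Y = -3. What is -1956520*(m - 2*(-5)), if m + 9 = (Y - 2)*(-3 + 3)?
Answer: -1956520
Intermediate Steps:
m = -9 (m = -9 + (-3 - 2)*(-3 + 3) = -9 - 5*0 = -9 + 0 = -9)
-1956520*(m - 2*(-5)) = -1956520*(-9 - 2*(-5)) = -1956520*(-9 + 10) = -1956520*1 = -1956520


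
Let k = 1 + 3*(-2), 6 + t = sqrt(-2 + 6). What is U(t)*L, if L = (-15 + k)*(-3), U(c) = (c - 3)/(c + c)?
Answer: 105/2 ≈ 52.500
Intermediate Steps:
t = -4 (t = -6 + sqrt(-2 + 6) = -6 + sqrt(4) = -6 + 2 = -4)
k = -5 (k = 1 - 6 = -5)
U(c) = (-3 + c)/(2*c) (U(c) = (-3 + c)/((2*c)) = (-3 + c)*(1/(2*c)) = (-3 + c)/(2*c))
L = 60 (L = (-15 - 5)*(-3) = -20*(-3) = 60)
U(t)*L = ((1/2)*(-3 - 4)/(-4))*60 = ((1/2)*(-1/4)*(-7))*60 = (7/8)*60 = 105/2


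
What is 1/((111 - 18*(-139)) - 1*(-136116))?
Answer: 1/138729 ≈ 7.2083e-6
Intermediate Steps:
1/((111 - 18*(-139)) - 1*(-136116)) = 1/((111 + 2502) + 136116) = 1/(2613 + 136116) = 1/138729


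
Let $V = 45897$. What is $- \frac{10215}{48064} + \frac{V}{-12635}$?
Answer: $- \frac{2335059933}{607288640} \approx -3.8451$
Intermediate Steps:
$- \frac{10215}{48064} + \frac{V}{-12635} = - \frac{10215}{48064} + \frac{45897}{-12635} = \left(-10215\right) \frac{1}{48064} + 45897 \left(- \frac{1}{12635}\right) = - \frac{10215}{48064} - \frac{45897}{12635} = - \frac{2335059933}{607288640}$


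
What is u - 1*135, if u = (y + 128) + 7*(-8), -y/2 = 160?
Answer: -383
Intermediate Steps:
y = -320 (y = -2*160 = -320)
u = -248 (u = (-320 + 128) + 7*(-8) = -192 - 56 = -248)
u - 1*135 = -248 - 1*135 = -248 - 135 = -383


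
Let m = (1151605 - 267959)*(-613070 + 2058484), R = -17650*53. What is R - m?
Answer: -1277235234894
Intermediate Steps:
R = -935450
m = 1277234299444 (m = 883646*1445414 = 1277234299444)
R - m = -935450 - 1*1277234299444 = -935450 - 1277234299444 = -1277235234894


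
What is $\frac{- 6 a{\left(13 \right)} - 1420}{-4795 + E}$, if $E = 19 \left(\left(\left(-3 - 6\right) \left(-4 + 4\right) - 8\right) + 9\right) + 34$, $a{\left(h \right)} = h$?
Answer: $\frac{749}{2371} \approx 0.3159$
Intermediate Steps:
$E = 53$ ($E = 19 \left(\left(\left(-9\right) 0 - 8\right) + 9\right) + 34 = 19 \left(\left(0 - 8\right) + 9\right) + 34 = 19 \left(-8 + 9\right) + 34 = 19 \cdot 1 + 34 = 19 + 34 = 53$)
$\frac{- 6 a{\left(13 \right)} - 1420}{-4795 + E} = \frac{\left(-6\right) 13 - 1420}{-4795 + 53} = \frac{-78 - 1420}{-4742} = \left(-1498\right) \left(- \frac{1}{4742}\right) = \frac{749}{2371}$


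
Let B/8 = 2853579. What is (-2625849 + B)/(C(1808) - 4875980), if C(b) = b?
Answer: -396133/95572 ≈ -4.1449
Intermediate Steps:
B = 22828632 (B = 8*2853579 = 22828632)
(-2625849 + B)/(C(1808) - 4875980) = (-2625849 + 22828632)/(1808 - 4875980) = 20202783/(-4874172) = 20202783*(-1/4874172) = -396133/95572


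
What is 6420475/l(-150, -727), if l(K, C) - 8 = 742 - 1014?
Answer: -6420475/264 ≈ -24320.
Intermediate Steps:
l(K, C) = -264 (l(K, C) = 8 + (742 - 1014) = 8 - 272 = -264)
6420475/l(-150, -727) = 6420475/(-264) = 6420475*(-1/264) = -6420475/264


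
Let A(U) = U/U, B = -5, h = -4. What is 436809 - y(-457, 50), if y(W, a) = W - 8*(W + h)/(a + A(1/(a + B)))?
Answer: 22296878/51 ≈ 4.3719e+5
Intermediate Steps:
A(U) = 1
y(W, a) = W - 8*(-4 + W)/(1 + a) (y(W, a) = W - 8*(W - 4)/(a + 1) = W - 8*(-4 + W)/(1 + a))
436809 - y(-457, 50) = 436809 - (32 - 7*(-457) - 457*50)/(1 + 50) = 436809 - (32 + 3199 - 22850)/51 = 436809 - (-19619)/51 = 436809 - 1*(-19619/51) = 436809 + 19619/51 = 22296878/51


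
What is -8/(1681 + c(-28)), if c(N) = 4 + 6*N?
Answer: -8/1517 ≈ -0.0052736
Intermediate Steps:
-8/(1681 + c(-28)) = -8/(1681 + (4 + 6*(-28))) = -8/(1681 + (4 - 168)) = -8/(1681 - 164) = -8/1517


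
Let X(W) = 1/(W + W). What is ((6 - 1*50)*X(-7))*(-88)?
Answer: -1936/7 ≈ -276.57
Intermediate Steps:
X(W) = 1/(2*W)
((6 - 1*50)*X(-7))*(-88) = ((6 - 1*50)*((1/2)/(-7)))*(-88) = ((6 - 50)*((1/2)*(-1/7)))*(-88) = -44*(-1/14)*(-88) = (22/7)*(-88) = -1936/7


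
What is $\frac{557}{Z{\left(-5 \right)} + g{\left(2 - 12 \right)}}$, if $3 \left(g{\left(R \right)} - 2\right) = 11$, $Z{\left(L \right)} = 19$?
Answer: $\frac{1671}{74} \approx 22.581$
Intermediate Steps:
$g{\left(R \right)} = \frac{17}{3}$ ($g{\left(R \right)} = 2 + \frac{1}{3} \cdot 11 = 2 + \frac{11}{3} = \frac{17}{3}$)
$\frac{557}{Z{\left(-5 \right)} + g{\left(2 - 12 \right)}} = \frac{557}{19 + \frac{17}{3}} = \frac{557}{\frac{74}{3}} = 557 \cdot \frac{3}{74} = \frac{1671}{74}$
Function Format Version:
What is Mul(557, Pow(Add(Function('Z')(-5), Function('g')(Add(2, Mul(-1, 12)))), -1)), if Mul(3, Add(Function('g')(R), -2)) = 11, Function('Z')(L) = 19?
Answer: Rational(1671, 74) ≈ 22.581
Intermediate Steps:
Function('g')(R) = Rational(17, 3) (Function('g')(R) = Add(2, Mul(Rational(1, 3), 11)) = Add(2, Rational(11, 3)) = Rational(17, 3))
Mul(557, Pow(Add(Function('Z')(-5), Function('g')(Add(2, Mul(-1, 12)))), -1)) = Mul(557, Pow(Add(19, Rational(17, 3)), -1)) = Mul(557, Pow(Rational(74, 3), -1)) = Mul(557, Rational(3, 74)) = Rational(1671, 74)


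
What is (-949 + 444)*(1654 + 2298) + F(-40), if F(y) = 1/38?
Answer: -75838879/38 ≈ -1.9958e+6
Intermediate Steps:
F(y) = 1/38
(-949 + 444)*(1654 + 2298) + F(-40) = (-949 + 444)*(1654 + 2298) + 1/38 = -505*3952 + 1/38 = -1995760 + 1/38 = -75838879/38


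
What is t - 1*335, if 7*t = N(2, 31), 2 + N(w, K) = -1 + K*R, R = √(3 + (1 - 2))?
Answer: -2348/7 + 31*√2/7 ≈ -329.17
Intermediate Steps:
R = √2 (R = √(3 - 1) = √2 ≈ 1.4142)
N(w, K) = -3 + K*√2 (N(w, K) = -2 + (-1 + K*√2) = -3 + K*√2)
t = -3/7 + 31*√2/7 (t = (-3 + 31*√2)/7 = -3/7 + 31*√2/7 ≈ 5.8344)
t - 1*335 = (-3/7 + 31*√2/7) - 1*335 = (-3/7 + 31*√2/7) - 335 = -2348/7 + 31*√2/7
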